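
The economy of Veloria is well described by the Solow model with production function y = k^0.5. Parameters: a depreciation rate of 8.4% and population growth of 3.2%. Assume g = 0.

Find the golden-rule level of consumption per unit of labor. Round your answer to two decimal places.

At the golden rule, f'(k) = n + δ, so α·k^(α−1) = n + δ and k_gold = (α/(n + δ))^(1/(1−α)).
k_gold = (0.5/0.116)^(1/0.5) = 4.3103^2 ≈ 18.5787
c_gold = f(k_gold) − (n + δ)·k_gold = 4.3103 − 0.116×18.5787 ≈ 2.1552

c_gold ≈ 2.16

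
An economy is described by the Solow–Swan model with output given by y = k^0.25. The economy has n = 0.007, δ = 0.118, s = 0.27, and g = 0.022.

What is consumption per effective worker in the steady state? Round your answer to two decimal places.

Steady state requires s·f(k) = (n + g + δ)·k, i.e. s·k^α = (n + g + δ)·k.
Rearranging, k^(1−α) = s / (n + g + δ).
k^0.75 = 0.27 / (0.007 + 0.022 + 0.118) = 0.27 / 0.147 = 1.8367
k* = 1.8367^(1/0.75) ≈ 2.2493
y* = (k*)^α = 2.2493^0.25 ≈ 1.2246
c* = (1 − s)·y* = (1 − 0.27) × 1.2246 ≈ 0.8940

c* = 0.89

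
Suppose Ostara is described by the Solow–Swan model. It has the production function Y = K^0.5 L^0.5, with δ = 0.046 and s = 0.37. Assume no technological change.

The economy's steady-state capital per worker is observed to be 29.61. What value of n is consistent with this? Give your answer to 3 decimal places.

n ≈ 0.022

At the steady state, Δk = 0, so s·k^α = (n + δ)·k.
So s / (n + δ) = (k*)^(1−α) = 29.61^0.5 = 5.4415.
Therefore n + δ = s / 5.4415 = 0.37 / 5.4415 = 0.0680, so n = 0.0680 − 0.046 = 0.0220.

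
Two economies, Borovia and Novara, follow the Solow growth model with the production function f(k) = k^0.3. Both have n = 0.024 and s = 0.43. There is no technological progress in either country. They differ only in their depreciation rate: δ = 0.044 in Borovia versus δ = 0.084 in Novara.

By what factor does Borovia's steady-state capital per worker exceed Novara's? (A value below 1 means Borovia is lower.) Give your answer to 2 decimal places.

ratio ≈ 1.94

Steady-state k* = [s/(n + δ)]^(1/(1−α)), so the ratio is [ (s_B/(n + δ)_B) / (s_N/(n + δ)_N) ]^1.4286.
s_B/(n + δ)_B = 0.43/0.068 = 6.3235; s_N/(n + δ)_N = 0.43/0.108 = 3.9815.
Ratio = (6.3235/3.9815)^1.4286 = 1.5882^1.4286 ≈ 1.9365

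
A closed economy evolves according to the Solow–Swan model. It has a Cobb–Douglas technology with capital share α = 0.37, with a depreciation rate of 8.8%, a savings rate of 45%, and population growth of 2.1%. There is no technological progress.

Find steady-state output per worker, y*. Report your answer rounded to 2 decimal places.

Steady state requires s·f(k) = (n + δ)·k, i.e. s·k^α = (n + δ)·k.
Dividing both sides by k: k^(1−α) = s / (n + δ).
k^0.63 = 0.45 / (0.021 + 0.088) = 0.45 / 0.109 = 4.1284
k* = 4.1284^(1/0.63) ≈ 9.4936
y* = (k*)^α = 9.4936^0.37 ≈ 2.2996

y* = 2.30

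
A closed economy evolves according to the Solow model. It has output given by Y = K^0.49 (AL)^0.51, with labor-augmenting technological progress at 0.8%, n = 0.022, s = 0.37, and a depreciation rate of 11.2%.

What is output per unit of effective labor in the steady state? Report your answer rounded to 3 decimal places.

y* ≈ 2.510

At the steady state, Δk = 0, so s·k^α = (n + g + δ)·k.
Rearranging, k^(1−α) = s / (n + g + δ).
k^0.51 = 0.37 / (0.022 + 0.008 + 0.112) = 0.37 / 0.142 = 2.6056
k* = 2.6056^(1/0.51) ≈ 6.5389
y* = (k*)^α = 6.5389^0.49 ≈ 2.5096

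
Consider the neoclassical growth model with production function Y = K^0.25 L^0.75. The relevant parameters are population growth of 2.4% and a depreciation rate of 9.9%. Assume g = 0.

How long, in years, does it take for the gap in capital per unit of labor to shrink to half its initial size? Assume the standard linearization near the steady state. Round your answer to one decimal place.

Near the steady state the convergence rate is λ = (1 − α)(n + δ).
λ = (1 − 0.25) × 0.123 = 0.75 × 0.123 = 0.09225
Half-life = ln 2 / λ = 0.6931 / 0.09225 ≈ 7.51 years

half-life ≈ 7.5 years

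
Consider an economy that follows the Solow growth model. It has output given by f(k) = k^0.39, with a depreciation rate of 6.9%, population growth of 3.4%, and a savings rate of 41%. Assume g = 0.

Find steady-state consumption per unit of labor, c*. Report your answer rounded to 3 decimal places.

At the steady state, Δk = 0, so s·k^α = (n + δ)·k.
Rearranging, k^(1−α) = s / (n + δ).
k^0.61 = 0.41 / (0.034 + 0.069) = 0.41 / 0.103 = 3.9806
k* = 3.9806^(1/0.61) ≈ 9.6277
y* = (k*)^α = 9.6277^0.39 ≈ 2.4187
c* = (1 − s)·y* = (1 − 0.41) × 2.4187 ≈ 1.4270

c* ≈ 1.427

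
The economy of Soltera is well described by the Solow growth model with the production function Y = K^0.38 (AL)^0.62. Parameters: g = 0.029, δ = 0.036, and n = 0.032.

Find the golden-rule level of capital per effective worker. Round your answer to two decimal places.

The golden rule sets f'(k) = n + g + δ, i.e. α·k^(α−1) = n + g + δ.
So k^(1−α) = α / (n + g + δ) = 0.38 / 0.097 = 3.9175.
k_gold = 3.9175^(1/0.62) ≈ 9.0462

k_gold ≈ 9.05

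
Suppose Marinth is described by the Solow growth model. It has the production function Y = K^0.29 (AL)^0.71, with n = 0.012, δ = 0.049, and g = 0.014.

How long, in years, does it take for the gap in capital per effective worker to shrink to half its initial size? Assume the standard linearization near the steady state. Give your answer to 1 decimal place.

half-life ≈ 13.0 years

Near the steady state the convergence rate is λ = (1 − α)(n + g + δ).
λ = (1 − 0.29) × 0.075 = 0.71 × 0.075 = 0.05325
Half-life = ln 2 / λ = 0.6931 / 0.05325 ≈ 13.02 years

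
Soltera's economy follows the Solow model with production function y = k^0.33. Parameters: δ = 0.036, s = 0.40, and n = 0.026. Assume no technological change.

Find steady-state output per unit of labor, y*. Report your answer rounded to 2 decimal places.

Steady state requires s·f(k) = (n + δ)·k, i.e. s·k^α = (n + δ)·k.
Rearranging, k^(1−α) = s / (n + δ).
k^0.67 = 0.40 / (0.026 + 0.036) = 0.40 / 0.062 = 6.4516
k* = 6.4516^(1/0.67) ≈ 16.1607
y* = (k*)^α = 16.1607^0.33 ≈ 2.5049

y* = 2.50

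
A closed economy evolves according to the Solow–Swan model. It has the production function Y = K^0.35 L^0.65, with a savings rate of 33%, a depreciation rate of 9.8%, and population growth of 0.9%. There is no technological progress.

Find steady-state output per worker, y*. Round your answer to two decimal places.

Steady state requires s·f(k) = (n + δ)·k, i.e. s·k^α = (n + δ)·k.
Dividing both sides by k: k^(1−α) = s / (n + δ).
k^0.65 = 0.33 / (0.009 + 0.098) = 0.33 / 0.107 = 3.0841
k* = 3.0841^(1/0.65) ≈ 5.6559
y* = (k*)^α = 5.6559^0.35 ≈ 1.8339

y* ≈ 1.83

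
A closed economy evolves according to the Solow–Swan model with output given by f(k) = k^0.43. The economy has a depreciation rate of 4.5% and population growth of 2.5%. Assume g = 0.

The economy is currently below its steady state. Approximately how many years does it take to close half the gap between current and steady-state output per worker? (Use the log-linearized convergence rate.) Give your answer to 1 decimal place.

t_½ ≈ 17.4 years

Near the steady state the convergence rate is λ = (1 − α)(n + δ).
λ = (1 − 0.43) × 0.070 = 0.57 × 0.070 = 0.0399
Half-life = ln 2 / λ = 0.6931 / 0.0399 ≈ 17.37 years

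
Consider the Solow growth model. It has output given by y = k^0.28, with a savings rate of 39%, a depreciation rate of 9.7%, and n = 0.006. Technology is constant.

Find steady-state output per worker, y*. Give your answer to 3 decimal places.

y* ≈ 1.678

At the steady state, Δk = 0, so s·k^α = (n + δ)·k.
Rearranging, k^(1−α) = s / (n + δ).
k^0.72 = 0.39 / (0.006 + 0.097) = 0.39 / 0.103 = 3.7864
k* = 3.7864^(1/0.72) ≈ 6.3547
y* = (k*)^α = 6.3547^0.28 ≈ 1.6783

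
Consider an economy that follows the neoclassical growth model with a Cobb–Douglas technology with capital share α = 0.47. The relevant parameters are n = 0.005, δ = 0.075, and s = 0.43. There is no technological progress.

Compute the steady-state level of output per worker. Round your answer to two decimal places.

y* ≈ 4.44

Steady state requires s·f(k) = (n + δ)·k, i.e. s·k^α = (n + δ)·k.
Rearranging, k^(1−α) = s / (n + δ).
k^0.53 = 0.43 / (0.005 + 0.075) = 0.43 / 0.080 = 5.3750
k* = 5.3750^(1/0.53) ≈ 23.8821
y* = (k*)^α = 23.8821^0.47 ≈ 4.4432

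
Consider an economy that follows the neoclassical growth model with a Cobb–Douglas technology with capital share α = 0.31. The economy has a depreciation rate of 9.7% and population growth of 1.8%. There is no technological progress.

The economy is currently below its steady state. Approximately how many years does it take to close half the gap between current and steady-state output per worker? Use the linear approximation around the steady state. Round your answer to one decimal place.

Near the steady state the convergence rate is λ = (1 − α)(n + δ).
λ = (1 − 0.31) × 0.115 = 0.69 × 0.115 = 0.07935
Half-life = ln 2 / λ = 0.6931 / 0.07935 ≈ 8.73 years

about 8.7 years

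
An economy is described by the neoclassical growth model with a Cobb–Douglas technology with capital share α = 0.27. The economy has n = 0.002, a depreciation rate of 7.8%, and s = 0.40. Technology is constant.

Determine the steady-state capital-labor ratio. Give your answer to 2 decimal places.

k* = 9.07

Steady state requires s·f(k) = (n + δ)·k, i.e. s·k^α = (n + δ)·k.
Dividing both sides by k: k^(1−α) = s / (n + δ).
k^0.73 = 0.40 / (0.002 + 0.078) = 0.40 / 0.080 = 5.0000
k* = 5.0000^(1/0.73) ≈ 9.0676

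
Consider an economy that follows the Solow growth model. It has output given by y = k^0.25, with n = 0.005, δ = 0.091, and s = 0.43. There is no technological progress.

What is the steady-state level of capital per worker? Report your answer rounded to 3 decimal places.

k* ≈ 7.384

In steady state, investment equals break-even investment: s·k^α = (n + δ)·k.
Dividing both sides by k: k^(1−α) = s / (n + δ).
k^0.75 = 0.43 / (0.005 + 0.091) = 0.43 / 0.096 = 4.4792
k* = 4.4792^(1/0.75) ≈ 7.3836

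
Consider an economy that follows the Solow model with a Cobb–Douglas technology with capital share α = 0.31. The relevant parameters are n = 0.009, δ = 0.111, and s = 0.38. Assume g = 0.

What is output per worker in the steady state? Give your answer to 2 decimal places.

y* ≈ 1.68

Steady state requires s·f(k) = (n + δ)·k, i.e. s·k^α = (n + δ)·k.
Rearranging, k^(1−α) = s / (n + δ).
k^0.69 = 0.38 / (0.009 + 0.111) = 0.38 / 0.120 = 3.1667
k* = 3.1667^(1/0.69) ≈ 5.3152
y* = (k*)^α = 5.3152^0.31 ≈ 1.6785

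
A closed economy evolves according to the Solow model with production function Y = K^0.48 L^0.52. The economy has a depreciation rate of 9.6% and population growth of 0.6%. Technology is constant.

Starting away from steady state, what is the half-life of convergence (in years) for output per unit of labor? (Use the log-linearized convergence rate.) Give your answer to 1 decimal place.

Near the steady state the convergence rate is λ = (1 − α)(n + δ).
λ = (1 − 0.48) × 0.102 = 0.52 × 0.102 = 0.05304
Half-life = ln 2 / λ = 0.6931 / 0.05304 ≈ 13.07 years

half-life ≈ 13.1 years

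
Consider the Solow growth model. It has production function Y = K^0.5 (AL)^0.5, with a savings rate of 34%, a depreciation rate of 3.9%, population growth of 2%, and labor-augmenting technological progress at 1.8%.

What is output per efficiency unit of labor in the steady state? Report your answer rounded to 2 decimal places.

At the steady state, Δk = 0, so s·k^α = (n + g + δ)·k.
Rearranging, k^(1−α) = s / (n + g + δ).
k^0.5 = 0.34 / (0.020 + 0.018 + 0.039) = 0.34 / 0.077 = 4.4156
k* = 4.4156^(1/0.5) ≈ 19.4975
y* = (k*)^α = 19.4975^0.5 ≈ 4.4156

y* ≈ 4.42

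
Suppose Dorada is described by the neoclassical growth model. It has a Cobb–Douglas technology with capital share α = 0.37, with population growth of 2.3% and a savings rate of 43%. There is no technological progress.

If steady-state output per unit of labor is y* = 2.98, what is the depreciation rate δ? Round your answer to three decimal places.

In steady state, investment equals break-even investment: s·k^α = (n + δ)·k.
Since y* = [s/(n + δ)]^(α/(1−α)), we have s/(n + δ) = (y*)^((1−α)/α) = 2.98^1.7027 = 6.4187.
Therefore n + δ = s / 6.4187 = 0.43 / 6.4187 = 0.0670, so δ = 0.0670 − 0.023 = 0.0440.

δ ≈ 0.044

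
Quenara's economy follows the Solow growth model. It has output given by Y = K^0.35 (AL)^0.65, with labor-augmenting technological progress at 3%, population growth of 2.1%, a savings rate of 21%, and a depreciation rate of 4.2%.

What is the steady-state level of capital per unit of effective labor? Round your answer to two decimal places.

k* = 3.50

At the steady state, Δk = 0, so s·k^α = (n + g + δ)·k.
Rearranging, k^(1−α) = s / (n + g + δ).
k^0.65 = 0.21 / (0.021 + 0.030 + 0.042) = 0.21 / 0.093 = 2.2581
k* = 2.2581^(1/0.65) ≈ 3.5012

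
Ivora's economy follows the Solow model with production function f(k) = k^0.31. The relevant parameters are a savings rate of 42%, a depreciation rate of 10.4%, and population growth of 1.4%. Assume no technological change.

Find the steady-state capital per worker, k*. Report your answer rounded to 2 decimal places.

k* ≈ 6.30

Steady state requires s·f(k) = (n + δ)·k, i.e. s·k^α = (n + δ)·k.
Dividing both sides by k: k^(1−α) = s / (n + δ).
k^0.69 = 0.42 / (0.014 + 0.104) = 0.42 / 0.118 = 3.5593
k* = 3.5593^(1/0.69) ≈ 6.2962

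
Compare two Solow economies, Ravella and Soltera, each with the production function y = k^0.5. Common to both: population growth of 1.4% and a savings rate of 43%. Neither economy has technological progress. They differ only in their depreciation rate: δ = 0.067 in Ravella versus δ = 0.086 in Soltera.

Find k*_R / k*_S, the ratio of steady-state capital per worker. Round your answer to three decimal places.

ratio ≈ 1.524

Steady-state k* = [s/(n + δ)]^(1/(1−α)), so the ratio is [ (s_R/(n + δ)_R) / (s_S/(n + δ)_S) ]^2.
s_R/(n + δ)_R = 0.43/0.081 = 5.3086; s_S/(n + δ)_S = 0.43/0.100 = 4.3000.
Ratio = (5.3086/4.3000)^2 = 1.2346^2 ≈ 1.5242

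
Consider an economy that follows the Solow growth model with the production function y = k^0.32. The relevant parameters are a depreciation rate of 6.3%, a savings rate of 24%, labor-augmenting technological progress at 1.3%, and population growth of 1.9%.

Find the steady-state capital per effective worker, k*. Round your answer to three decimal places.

k* ≈ 3.907

In steady state, investment equals break-even investment: s·k^α = (n + g + δ)·k.
Dividing both sides by k: k^(1−α) = s / (n + g + δ).
k^0.68 = 0.24 / (0.019 + 0.013 + 0.063) = 0.24 / 0.095 = 2.5263
k* = 2.5263^(1/0.68) ≈ 3.9074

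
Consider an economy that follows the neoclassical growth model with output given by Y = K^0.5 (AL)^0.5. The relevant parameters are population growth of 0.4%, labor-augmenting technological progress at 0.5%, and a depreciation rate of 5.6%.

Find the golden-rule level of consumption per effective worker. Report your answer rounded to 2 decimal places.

c_gold ≈ 3.85

At the golden rule, f'(k) = n + g + δ, so α·k^(α−1) = n + g + δ and k_gold = (α/(n + g + δ))^(1/(1−α)).
k_gold = (0.5/0.065)^(1/0.5) = 7.6923^2 ≈ 59.1715
c_gold = f(k_gold) − (n + g + δ)·k_gold = 7.6923 − 0.065×59.1715 ≈ 3.8462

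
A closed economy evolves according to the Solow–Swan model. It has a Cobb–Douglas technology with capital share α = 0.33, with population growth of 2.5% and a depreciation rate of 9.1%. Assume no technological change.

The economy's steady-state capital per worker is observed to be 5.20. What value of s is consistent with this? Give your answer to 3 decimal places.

At the steady state, Δk = 0, so s·k^α = (n + δ)·k.
So s / (n + δ) = (k*)^(1−α) = 5.20^0.67 = 3.0180.
Therefore s = 3.0180 × (n + δ) = 3.0180 × 0.116 = 0.3501.

s ≈ 0.350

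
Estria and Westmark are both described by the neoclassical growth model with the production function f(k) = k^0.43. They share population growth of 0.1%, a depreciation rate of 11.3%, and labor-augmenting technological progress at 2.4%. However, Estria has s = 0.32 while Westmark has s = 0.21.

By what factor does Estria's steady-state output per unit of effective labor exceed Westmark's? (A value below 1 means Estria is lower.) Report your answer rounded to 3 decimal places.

Steady-state y* = [s/(n + g + δ)]^(α/(1−α)), so the ratio is [ (s_E/(n + g + δ)_E) / (s_W/(n + g + δ)_W) ]^0.7544.
s_E/(n + g + δ)_E = 0.32/0.138 = 2.3188; s_W/(n + g + δ)_W = 0.21/0.138 = 1.5217.
Ratio = (2.3188/1.5217)^0.7544 = 1.5238^0.7544 ≈ 1.3740

ratio ≈ 1.374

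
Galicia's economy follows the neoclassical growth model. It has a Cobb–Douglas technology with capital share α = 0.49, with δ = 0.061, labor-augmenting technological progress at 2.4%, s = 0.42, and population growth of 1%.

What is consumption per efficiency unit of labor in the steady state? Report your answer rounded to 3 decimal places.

c* = 2.419

Steady state requires s·f(k) = (n + g + δ)·k, i.e. s·k^α = (n + g + δ)·k.
Rearranging, k^(1−α) = s / (n + g + δ).
k^0.51 = 0.42 / (0.010 + 0.024 + 0.061) = 0.42 / 0.095 = 4.4211
k* = 4.4211^(1/0.51) ≈ 18.4394
y* = (k*)^α = 18.4394^0.49 ≈ 4.1708
c* = (1 − s)·y* = (1 − 0.42) × 4.1708 ≈ 2.4191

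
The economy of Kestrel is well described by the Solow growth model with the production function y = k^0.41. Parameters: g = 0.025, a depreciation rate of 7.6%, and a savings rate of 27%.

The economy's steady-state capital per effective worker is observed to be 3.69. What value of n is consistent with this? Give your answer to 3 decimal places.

n ≈ 0.024

At the steady state, Δk = 0, so s·k^α = (n + g + δ)·k.
So s / (n + g + δ) = (k*)^(1−α) = 3.69^0.59 = 2.1605.
Therefore n + g + δ = s / 2.1605 = 0.27 / 2.1605 = 0.1250, so n = 0.1250 − 0.101 = 0.0240.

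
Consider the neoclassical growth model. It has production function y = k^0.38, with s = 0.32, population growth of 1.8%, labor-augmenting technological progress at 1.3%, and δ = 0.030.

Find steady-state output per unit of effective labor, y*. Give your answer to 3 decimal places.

Steady state requires s·f(k) = (n + g + δ)·k, i.e. s·k^α = (n + g + δ)·k.
Dividing both sides by k: k^(1−α) = s / (n + g + δ).
k^0.62 = 0.32 / (0.018 + 0.013 + 0.030) = 0.32 / 0.061 = 5.2459
k* = 5.2459^(1/0.62) ≈ 14.4877
y* = (k*)^α = 14.4877^0.38 ≈ 2.7617

y* ≈ 2.762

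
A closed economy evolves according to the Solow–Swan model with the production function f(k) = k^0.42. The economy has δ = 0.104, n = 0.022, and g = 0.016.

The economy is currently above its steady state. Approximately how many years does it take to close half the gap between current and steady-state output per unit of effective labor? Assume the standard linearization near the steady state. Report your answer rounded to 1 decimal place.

half-life ≈ 8.4 years

Near the steady state the convergence rate is λ = (1 − α)(n + g + δ).
λ = (1 − 0.42) × 0.142 = 0.58 × 0.142 = 0.08236
Half-life = ln 2 / λ = 0.6931 / 0.08236 ≈ 8.42 years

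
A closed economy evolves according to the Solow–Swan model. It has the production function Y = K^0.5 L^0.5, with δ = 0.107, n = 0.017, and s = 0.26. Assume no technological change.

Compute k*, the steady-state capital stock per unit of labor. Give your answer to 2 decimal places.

In steady state, investment equals break-even investment: s·k^α = (n + δ)·k.
Rearranging, k^(1−α) = s / (n + δ).
k^0.5 = 0.26 / (0.017 + 0.107) = 0.26 / 0.124 = 2.0968
k* = 2.0968^(1/0.5) ≈ 4.3966

k* = 4.40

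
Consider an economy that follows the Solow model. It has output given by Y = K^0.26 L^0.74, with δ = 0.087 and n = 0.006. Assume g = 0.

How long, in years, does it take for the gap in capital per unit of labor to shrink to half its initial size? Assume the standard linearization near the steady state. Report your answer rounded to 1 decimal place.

half-life ≈ 10.1 years

Near the steady state the convergence rate is λ = (1 − α)(n + δ).
λ = (1 − 0.26) × 0.093 = 0.74 × 0.093 = 0.06882
Half-life = ln 2 / λ = 0.6931 / 0.06882 ≈ 10.07 years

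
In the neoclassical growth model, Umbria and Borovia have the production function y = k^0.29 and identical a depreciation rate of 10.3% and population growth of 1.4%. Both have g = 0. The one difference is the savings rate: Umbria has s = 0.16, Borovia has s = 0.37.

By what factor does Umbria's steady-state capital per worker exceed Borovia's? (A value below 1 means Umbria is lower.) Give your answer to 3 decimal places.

Steady-state k* = [s/(n + δ)]^(1/(1−α)), so the ratio is [ (s_U/(n + δ)_U) / (s_B/(n + δ)_B) ]^1.4085.
s_U/(n + δ)_U = 0.16/0.117 = 1.3675; s_B/(n + δ)_B = 0.37/0.117 = 3.1624.
Ratio = (1.3675/3.1624)^1.4085 = 0.4324^1.4085 ≈ 0.3070

ratio ≈ 0.307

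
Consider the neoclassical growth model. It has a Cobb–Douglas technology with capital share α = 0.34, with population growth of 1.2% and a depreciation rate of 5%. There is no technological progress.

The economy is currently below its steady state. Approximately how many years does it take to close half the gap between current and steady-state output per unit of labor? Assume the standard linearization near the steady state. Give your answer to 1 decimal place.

Near the steady state the convergence rate is λ = (1 − α)(n + δ).
λ = (1 − 0.34) × 0.062 = 0.66 × 0.062 = 0.04092
Half-life = ln 2 / λ = 0.6931 / 0.04092 ≈ 16.94 years

about 16.9 years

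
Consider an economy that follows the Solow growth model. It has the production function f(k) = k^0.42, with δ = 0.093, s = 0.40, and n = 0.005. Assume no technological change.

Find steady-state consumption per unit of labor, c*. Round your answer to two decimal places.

c* ≈ 1.66

Steady state requires s·f(k) = (n + δ)·k, i.e. s·k^α = (n + δ)·k.
Rearranging, k^(1−α) = s / (n + δ).
k^0.58 = 0.40 / (0.005 + 0.093) = 0.40 / 0.098 = 4.0816
k* = 4.0816^(1/0.58) ≈ 11.3020
y* = (k*)^α = 11.3020^0.42 ≈ 2.7690
c* = (1 − s)·y* = (1 − 0.40) × 2.7690 ≈ 1.6614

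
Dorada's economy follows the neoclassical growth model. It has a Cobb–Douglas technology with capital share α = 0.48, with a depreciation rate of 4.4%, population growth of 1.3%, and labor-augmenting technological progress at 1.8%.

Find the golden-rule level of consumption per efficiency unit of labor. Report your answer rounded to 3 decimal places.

c_gold ≈ 2.885

At the golden rule, f'(k) = n + g + δ, so α·k^(α−1) = n + g + δ and k_gold = (α/(n + g + δ))^(1/(1−α)).
k_gold = (0.48/0.075)^(1/0.52) = 6.4000^1.9231 ≈ 35.5111
c_gold = f(k_gold) − (n + g + δ)·k_gold = 5.5485 − 0.075×35.5111 ≈ 2.8852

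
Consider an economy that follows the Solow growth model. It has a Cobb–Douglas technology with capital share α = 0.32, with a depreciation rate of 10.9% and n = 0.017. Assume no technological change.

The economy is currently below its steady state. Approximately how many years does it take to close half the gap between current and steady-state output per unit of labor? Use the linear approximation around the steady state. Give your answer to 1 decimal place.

half-life ≈ 8.1 years

Near the steady state the convergence rate is λ = (1 − α)(n + δ).
λ = (1 − 0.32) × 0.126 = 0.68 × 0.126 = 0.08568
Half-life = ln 2 / λ = 0.6931 / 0.08568 ≈ 8.09 years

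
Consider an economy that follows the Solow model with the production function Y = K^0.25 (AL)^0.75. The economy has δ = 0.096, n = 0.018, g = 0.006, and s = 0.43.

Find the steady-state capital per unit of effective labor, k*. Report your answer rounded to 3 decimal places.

At the steady state, Δk = 0, so s·k^α = (n + g + δ)·k.
Rearranging, k^(1−α) = s / (n + g + δ).
k^0.75 = 0.43 / (0.018 + 0.006 + 0.096) = 0.43 / 0.120 = 3.5833
k* = 3.5833^(1/0.75) ≈ 5.4833

k* = 5.483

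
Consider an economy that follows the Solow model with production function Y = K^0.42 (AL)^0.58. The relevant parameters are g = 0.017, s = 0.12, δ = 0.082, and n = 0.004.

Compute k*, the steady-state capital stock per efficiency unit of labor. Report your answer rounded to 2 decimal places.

k* = 1.30

Steady state requires s·f(k) = (n + g + δ)·k, i.e. s·k^α = (n + g + δ)·k.
Dividing both sides by k: k^(1−α) = s / (n + g + δ).
k^0.58 = 0.12 / (0.004 + 0.017 + 0.082) = 0.12 / 0.103 = 1.1650
k* = 1.1650^(1/0.58) ≈ 1.3012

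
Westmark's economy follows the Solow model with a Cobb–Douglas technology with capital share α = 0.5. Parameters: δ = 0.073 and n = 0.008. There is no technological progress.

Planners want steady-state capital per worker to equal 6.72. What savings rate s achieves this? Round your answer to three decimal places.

s ≈ 0.210

In steady state, investment equals break-even investment: s·k^α = (n + δ)·k.
So s / (n + δ) = (k*)^(1−α) = 6.72^0.5 = 2.5923.
Therefore s = 2.5923 × (n + δ) = 2.5923 × 0.081 = 0.2100.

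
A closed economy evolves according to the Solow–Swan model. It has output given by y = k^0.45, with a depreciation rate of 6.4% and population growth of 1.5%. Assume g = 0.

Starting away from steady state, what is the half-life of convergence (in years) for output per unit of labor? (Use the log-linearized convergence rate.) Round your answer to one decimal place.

half-life ≈ 16.0 years

Near the steady state the convergence rate is λ = (1 − α)(n + δ).
λ = (1 − 0.45) × 0.079 = 0.55 × 0.079 = 0.04345
Half-life = ln 2 / λ = 0.6931 / 0.04345 ≈ 15.95 years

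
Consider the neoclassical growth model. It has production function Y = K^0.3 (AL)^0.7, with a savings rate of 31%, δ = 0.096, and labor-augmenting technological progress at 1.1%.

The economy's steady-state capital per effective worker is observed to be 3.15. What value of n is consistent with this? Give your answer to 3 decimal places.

Steady state requires s·f(k) = (n + g + δ)·k, i.e. s·k^α = (n + g + δ)·k.
So s / (n + g + δ) = (k*)^(1−α) = 3.15^0.7 = 2.2326.
Therefore n + g + δ = s / 2.2326 = 0.31 / 2.2326 = 0.1389, so n = 0.1389 − 0.107 = 0.0319.

n ≈ 0.032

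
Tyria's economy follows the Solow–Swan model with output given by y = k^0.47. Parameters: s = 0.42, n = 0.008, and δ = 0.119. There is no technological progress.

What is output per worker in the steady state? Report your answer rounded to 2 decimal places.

At the steady state, Δk = 0, so s·k^α = (n + δ)·k.
Dividing both sides by k: k^(1−α) = s / (n + δ).
k^0.53 = 0.42 / (0.008 + 0.119) = 0.42 / 0.127 = 3.3071
k* = 3.3071^(1/0.53) ≈ 9.5519
y* = (k*)^α = 9.5519^0.47 ≈ 2.8883

y* ≈ 2.89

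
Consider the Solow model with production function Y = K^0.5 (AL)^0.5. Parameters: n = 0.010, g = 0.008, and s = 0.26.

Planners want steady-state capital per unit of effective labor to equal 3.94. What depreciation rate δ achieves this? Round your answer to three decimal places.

In steady state, investment equals break-even investment: s·k^α = (n + g + δ)·k.
So s / (n + g + δ) = (k*)^(1−α) = 3.94^0.5 = 1.9849.
Therefore n + g + δ = s / 1.9849 = 0.26 / 1.9849 = 0.1310, so δ = 0.1310 − 0.018 = 0.1130.

δ ≈ 0.113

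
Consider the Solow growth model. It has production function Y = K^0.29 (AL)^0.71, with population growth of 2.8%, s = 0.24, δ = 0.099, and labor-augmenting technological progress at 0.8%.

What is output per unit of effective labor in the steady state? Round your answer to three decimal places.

At the steady state, Δk = 0, so s·k^α = (n + g + δ)·k.
Dividing both sides by k: k^(1−α) = s / (n + g + δ).
k^0.71 = 0.24 / (0.028 + 0.008 + 0.099) = 0.24 / 0.135 = 1.7778
k* = 1.7778^(1/0.71) ≈ 2.2488
y* = (k*)^α = 2.2488^0.29 ≈ 1.2649

y* ≈ 1.265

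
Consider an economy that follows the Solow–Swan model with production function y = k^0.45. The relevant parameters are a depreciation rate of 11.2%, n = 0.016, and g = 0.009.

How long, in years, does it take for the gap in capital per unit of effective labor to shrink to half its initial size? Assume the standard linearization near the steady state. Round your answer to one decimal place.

Near the steady state the convergence rate is λ = (1 − α)(n + g + δ).
λ = (1 − 0.45) × 0.137 = 0.55 × 0.137 = 0.07535
Half-life = ln 2 / λ = 0.6931 / 0.07535 ≈ 9.20 years

half-life ≈ 9.2 years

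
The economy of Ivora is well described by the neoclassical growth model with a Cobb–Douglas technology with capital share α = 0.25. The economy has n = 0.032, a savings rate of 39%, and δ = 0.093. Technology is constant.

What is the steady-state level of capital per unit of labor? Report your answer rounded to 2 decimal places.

k* ≈ 4.56

In steady state, investment equals break-even investment: s·k^α = (n + δ)·k.
Dividing both sides by k: k^(1−α) = s / (n + δ).
k^0.75 = 0.39 / (0.032 + 0.093) = 0.39 / 0.125 = 3.1200
k* = 3.1200^(1/0.75) ≈ 4.5590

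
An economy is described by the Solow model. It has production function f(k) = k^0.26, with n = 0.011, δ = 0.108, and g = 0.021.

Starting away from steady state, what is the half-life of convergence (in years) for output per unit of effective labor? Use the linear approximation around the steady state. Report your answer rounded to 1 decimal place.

t_½ ≈ 6.7 years

Near the steady state the convergence rate is λ = (1 − α)(n + g + δ).
λ = (1 − 0.26) × 0.140 = 0.74 × 0.140 = 0.1036
Half-life = ln 2 / λ = 0.6931 / 0.1036 ≈ 6.69 years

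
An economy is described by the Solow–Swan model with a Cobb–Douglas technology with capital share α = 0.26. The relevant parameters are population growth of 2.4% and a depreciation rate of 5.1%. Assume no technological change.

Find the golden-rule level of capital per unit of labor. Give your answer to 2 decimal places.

k_gold ≈ 5.37

The golden rule sets f'(k) = n + δ, i.e. α·k^(α−1) = n + δ.
So k^(1−α) = α / (n + δ) = 0.26 / 0.075 = 3.4667.
k_gold = 3.4667^(1/0.74) ≈ 5.3656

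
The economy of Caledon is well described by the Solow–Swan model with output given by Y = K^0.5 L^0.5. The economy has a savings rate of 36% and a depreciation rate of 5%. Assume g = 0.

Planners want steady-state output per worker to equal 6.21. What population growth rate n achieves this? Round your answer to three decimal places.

At the steady state, Δk = 0, so s·k^α = (n + δ)·k.
Since y* = [s/(n + δ)]^(α/(1−α)), we have s/(n + δ) = (y*)^((1−α)/α) = 6.21^1 = 6.2100.
Therefore n + δ = s / 6.2100 = 0.36 / 6.2100 = 0.0580, so n = 0.0580 − 0.050 = 0.0080.

n ≈ 0.008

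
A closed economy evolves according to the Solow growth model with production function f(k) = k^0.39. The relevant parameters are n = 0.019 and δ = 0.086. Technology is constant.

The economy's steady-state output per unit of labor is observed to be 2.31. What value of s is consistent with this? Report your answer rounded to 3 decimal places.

In steady state, investment equals break-even investment: s·k^α = (n + δ)·k.
Since y* = [s/(n + δ)]^(α/(1−α)), we have s/(n + δ) = (y*)^((1−α)/α) = 2.31^1.5641 = 3.7045.
Therefore s = 3.7045 × (n + δ) = 3.7045 × 0.105 = 0.3890.

s ≈ 0.389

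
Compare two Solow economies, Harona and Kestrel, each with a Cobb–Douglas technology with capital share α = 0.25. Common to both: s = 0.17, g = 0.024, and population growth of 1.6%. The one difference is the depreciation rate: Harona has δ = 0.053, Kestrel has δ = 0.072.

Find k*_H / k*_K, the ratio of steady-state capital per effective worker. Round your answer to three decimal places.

Steady-state k* = [s/(n + g + δ)]^(1/(1−α)), so the ratio is [ (s_H/(n + g + δ)_H) / (s_K/(n + g + δ)_K) ]^1.3333.
s_H/(n + g + δ)_H = 0.17/0.093 = 1.8280; s_K/(n + g + δ)_K = 0.17/0.112 = 1.5179.
Ratio = (1.8280/1.5179)^1.3333 = 1.2043^1.3333 ≈ 1.2813

ratio ≈ 1.281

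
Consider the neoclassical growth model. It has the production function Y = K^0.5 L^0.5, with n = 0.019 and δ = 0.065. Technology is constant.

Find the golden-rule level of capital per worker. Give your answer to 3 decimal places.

The golden rule sets f'(k) = n + δ, i.e. α·k^(α−1) = n + δ.
So k^(1−α) = α / (n + δ) = 0.5 / 0.084 = 5.9524.
k_gold = 5.9524^(1/0.5) ≈ 35.4311

k_gold ≈ 35.431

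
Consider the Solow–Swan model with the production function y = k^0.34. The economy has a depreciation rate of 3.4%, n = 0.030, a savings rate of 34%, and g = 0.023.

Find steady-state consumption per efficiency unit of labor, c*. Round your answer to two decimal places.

Steady state requires s·f(k) = (n + g + δ)·k, i.e. s·k^α = (n + g + δ)·k.
Dividing both sides by k: k^(1−α) = s / (n + g + δ).
k^0.66 = 0.34 / (0.030 + 0.023 + 0.034) = 0.34 / 0.087 = 3.9080
k* = 3.9080^(1/0.66) ≈ 7.8868
y* = (k*)^α = 7.8868^0.34 ≈ 2.0181
c* = (1 − s)·y* = (1 − 0.34) × 2.0181 ≈ 1.3319

c* = 1.33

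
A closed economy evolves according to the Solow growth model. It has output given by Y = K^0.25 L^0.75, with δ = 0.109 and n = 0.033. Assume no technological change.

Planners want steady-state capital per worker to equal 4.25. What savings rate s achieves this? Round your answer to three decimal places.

At the steady state, Δk = 0, so s·k^α = (n + δ)·k.
So s / (n + δ) = (k*)^(1−α) = 4.25^0.75 = 2.9600.
Therefore s = 2.9600 × (n + δ) = 2.9600 × 0.142 = 0.4203.

s ≈ 0.420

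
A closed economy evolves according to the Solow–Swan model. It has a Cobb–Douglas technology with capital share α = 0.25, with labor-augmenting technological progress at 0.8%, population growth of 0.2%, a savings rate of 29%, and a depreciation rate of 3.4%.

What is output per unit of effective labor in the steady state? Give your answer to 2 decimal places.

y* ≈ 1.87

Steady state requires s·f(k) = (n + g + δ)·k, i.e. s·k^α = (n + g + δ)·k.
Rearranging, k^(1−α) = s / (n + g + δ).
k^0.75 = 0.29 / (0.002 + 0.008 + 0.034) = 0.29 / 0.044 = 6.5909
k* = 6.5909^(1/0.75) ≈ 12.3574
y* = (k*)^α = 12.3574^0.25 ≈ 1.8749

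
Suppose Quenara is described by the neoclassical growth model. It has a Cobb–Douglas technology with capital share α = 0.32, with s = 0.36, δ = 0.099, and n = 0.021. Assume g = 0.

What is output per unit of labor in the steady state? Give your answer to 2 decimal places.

In steady state, investment equals break-even investment: s·k^α = (n + δ)·k.
Rearranging, k^(1−α) = s / (n + δ).
k^0.68 = 0.36 / (0.021 + 0.099) = 0.36 / 0.120 = 3.0000
k* = 3.0000^(1/0.68) ≈ 5.0309
y* = (k*)^α = 5.0309^0.32 ≈ 1.6770

y* ≈ 1.68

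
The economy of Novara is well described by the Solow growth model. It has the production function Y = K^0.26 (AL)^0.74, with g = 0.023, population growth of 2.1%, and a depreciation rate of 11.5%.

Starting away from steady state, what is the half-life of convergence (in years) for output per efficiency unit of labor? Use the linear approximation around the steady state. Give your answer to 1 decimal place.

Near the steady state the convergence rate is λ = (1 − α)(n + g + δ).
λ = (1 − 0.26) × 0.159 = 0.74 × 0.159 = 0.11766
Half-life = ln 2 / λ = 0.6931 / 0.11766 ≈ 5.89 years

about 5.9 years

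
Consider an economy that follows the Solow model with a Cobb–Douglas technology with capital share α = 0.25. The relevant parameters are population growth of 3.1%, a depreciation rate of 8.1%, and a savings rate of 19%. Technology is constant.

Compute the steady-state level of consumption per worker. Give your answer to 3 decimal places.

c* ≈ 0.966

In steady state, investment equals break-even investment: s·k^α = (n + δ)·k.
Dividing both sides by k: k^(1−α) = s / (n + δ).
k^0.75 = 0.19 / (0.031 + 0.081) = 0.19 / 0.112 = 1.6964
k* = 1.6964^(1/0.75) ≈ 2.0232
y* = (k*)^α = 2.0232^0.25 ≈ 1.1926
c* = (1 − s)·y* = (1 − 0.19) × 1.1926 ≈ 0.9660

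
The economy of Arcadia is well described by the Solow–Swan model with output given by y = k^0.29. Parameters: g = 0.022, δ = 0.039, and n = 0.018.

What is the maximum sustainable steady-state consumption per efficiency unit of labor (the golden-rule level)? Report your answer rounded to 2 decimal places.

c_gold ≈ 1.21

At the golden rule, f'(k) = n + g + δ, so α·k^(α−1) = n + g + δ and k_gold = (α/(n + g + δ))^(1/(1−α)).
k_gold = (0.29/0.079)^(1/0.71) = 3.6709^1.4085 ≈ 6.2443
c_gold = f(k_gold) − (n + g + δ)·k_gold = 1.7009 − 0.079×6.2443 ≈ 1.2076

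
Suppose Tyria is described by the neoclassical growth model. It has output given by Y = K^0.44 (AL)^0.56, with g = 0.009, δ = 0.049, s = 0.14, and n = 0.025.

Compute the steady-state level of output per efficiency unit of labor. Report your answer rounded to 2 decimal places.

At the steady state, Δk = 0, so s·k^α = (n + g + δ)·k.
Dividing both sides by k: k^(1−α) = s / (n + g + δ).
k^0.56 = 0.14 / (0.025 + 0.009 + 0.049) = 0.14 / 0.083 = 1.6867
k* = 1.6867^(1/0.56) ≈ 2.5435
y* = (k*)^α = 2.5435^0.44 ≈ 1.5080

y* ≈ 1.51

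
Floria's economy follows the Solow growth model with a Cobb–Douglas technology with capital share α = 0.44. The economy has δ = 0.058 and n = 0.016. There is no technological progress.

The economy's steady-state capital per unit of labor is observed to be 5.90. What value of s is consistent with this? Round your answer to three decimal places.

At the steady state, Δk = 0, so s·k^α = (n + δ)·k.
So s / (n + δ) = (k*)^(1−α) = 5.90^0.56 = 2.7019.
Therefore s = 2.7019 × (n + δ) = 2.7019 × 0.074 = 0.1999.

s ≈ 0.200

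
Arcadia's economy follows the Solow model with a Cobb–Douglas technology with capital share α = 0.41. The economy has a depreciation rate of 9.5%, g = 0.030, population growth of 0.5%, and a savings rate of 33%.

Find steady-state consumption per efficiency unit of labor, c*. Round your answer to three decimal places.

c* = 1.280

In steady state, investment equals break-even investment: s·k^α = (n + g + δ)·k.
Rearranging, k^(1−α) = s / (n + g + δ).
k^0.59 = 0.33 / (0.005 + 0.030 + 0.095) = 0.33 / 0.130 = 2.5385
k* = 2.5385^(1/0.59) ≈ 4.8498
y* = (k*)^α = 4.8498^0.41 ≈ 1.9105
c* = (1 − s)·y* = (1 − 0.33) × 1.9105 ≈ 1.2800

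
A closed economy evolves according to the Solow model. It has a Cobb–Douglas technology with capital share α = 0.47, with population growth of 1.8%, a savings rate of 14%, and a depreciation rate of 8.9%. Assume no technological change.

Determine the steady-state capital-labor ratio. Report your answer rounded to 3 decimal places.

k* ≈ 1.661

Steady state requires s·f(k) = (n + δ)·k, i.e. s·k^α = (n + δ)·k.
Rearranging, k^(1−α) = s / (n + δ).
k^0.53 = 0.14 / (0.018 + 0.089) = 0.14 / 0.107 = 1.3084
k* = 1.3084^(1/0.53) ≈ 1.6606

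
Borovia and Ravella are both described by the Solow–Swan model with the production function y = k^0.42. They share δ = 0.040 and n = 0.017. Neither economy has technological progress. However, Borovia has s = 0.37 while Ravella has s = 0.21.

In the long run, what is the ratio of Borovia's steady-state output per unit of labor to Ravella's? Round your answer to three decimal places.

ratio ≈ 1.507

Steady-state y* = [s/(n + δ)]^(α/(1−α)), so the ratio is [ (s_B/(n + δ)_B) / (s_R/(n + δ)_R) ]^0.7241.
s_B/(n + δ)_B = 0.37/0.057 = 6.4912; s_R/(n + δ)_R = 0.21/0.057 = 3.6842.
Ratio = (6.4912/3.6842)^0.7241 = 1.7619^0.7241 ≈ 1.5070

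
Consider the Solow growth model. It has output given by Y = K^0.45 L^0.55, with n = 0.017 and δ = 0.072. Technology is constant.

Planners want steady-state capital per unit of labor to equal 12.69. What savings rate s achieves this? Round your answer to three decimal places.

Steady state requires s·f(k) = (n + δ)·k, i.e. s·k^α = (n + δ)·k.
So s / (n + δ) = (k*)^(1−α) = 12.69^0.55 = 4.0449.
Therefore s = 4.0449 × (n + δ) = 4.0449 × 0.089 = 0.3600.

s ≈ 0.360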